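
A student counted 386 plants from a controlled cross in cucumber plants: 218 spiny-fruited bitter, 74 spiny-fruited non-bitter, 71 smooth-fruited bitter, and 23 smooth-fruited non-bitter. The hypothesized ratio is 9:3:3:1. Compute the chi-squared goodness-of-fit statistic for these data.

0.119

The 9:3:3:1 ratio has 16 parts, so with N = 386 the expected counts are:
  spiny-fruited bitter: 386 × 9/16 = 217.125
  spiny-fruited non-bitter: 386 × 3/16 = 72.375
  smooth-fruited bitter: 386 × 3/16 = 72.375
  smooth-fruited non-bitter: 386 × 1/16 = 24.125
χ² = Σ (O − E)² / E
  spiny-fruited bitter: (218 − 217.125)² / 217.125 = 0.0035
  spiny-fruited non-bitter: (74 − 72.375)² / 72.375 = 0.0365
  smooth-fruited bitter: (71 − 72.375)² / 72.375 = 0.0261
  smooth-fruited non-bitter: (23 − 24.125)² / 24.125 = 0.0525
χ² = 0.0035 + 0.0365 + 0.0261 + 0.0525 = 0.1186 ≈ 0.119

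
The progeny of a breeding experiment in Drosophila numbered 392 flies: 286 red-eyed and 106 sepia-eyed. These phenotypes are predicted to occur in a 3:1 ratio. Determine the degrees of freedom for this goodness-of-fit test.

A goodness-of-fit test with 2 phenotype classes has df = 2 − 1 = 1.

1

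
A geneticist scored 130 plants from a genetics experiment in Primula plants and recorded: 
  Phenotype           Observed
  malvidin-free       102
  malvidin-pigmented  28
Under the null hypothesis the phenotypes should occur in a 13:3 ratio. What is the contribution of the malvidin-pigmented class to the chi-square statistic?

The 13:3 ratio has 16 parts, so with N = 130 the expected counts are:
  malvidin-free: 130 × 13/16 = 105.625
  malvidin-pigmented: 130 × 3/16 = 24.375
Contribution of malvidin-pigmented: (28 − 24.375)² / 24.375 = 0.5391

0.539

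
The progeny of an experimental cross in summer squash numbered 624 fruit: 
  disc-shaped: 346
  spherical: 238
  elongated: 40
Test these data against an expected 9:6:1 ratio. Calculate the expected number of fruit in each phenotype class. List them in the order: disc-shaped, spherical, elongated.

351, 234, 39

Expected counts for N = 624 under a 9:6:1 ratio (total parts = 16):
  disc-shaped: 624 × 9/16 = 351
  spherical: 624 × 6/16 = 234
  elongated: 624 × 1/16 = 39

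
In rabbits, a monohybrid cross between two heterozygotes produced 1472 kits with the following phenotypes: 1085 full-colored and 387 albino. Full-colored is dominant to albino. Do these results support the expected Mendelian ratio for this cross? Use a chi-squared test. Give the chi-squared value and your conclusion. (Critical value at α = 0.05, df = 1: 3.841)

For a monohybrid cross between heterozygotes with complete dominance, the expected phenotypic ratio is 3:1.
Total ratio parts = 4. Expected numbers out of 1472:
  full-colored: 1472 × 3/4 = 1104
  albino: 1472 × 1/4 = 368
χ² = Σ (O − E)² / E
  full-colored: (1085 − 1104)² / 1104 = 0.3270
  albino: (387 − 368)² / 368 = 0.9810
χ² = 0.3270 + 0.9810 = 1.308
Degrees of freedom = 2 − 1 = 1; critical value at α = 0.05 is 3.841.
Since 1.308 < 3.841, we fail to reject the null hypothesis — the data are consistent with the 3:1 ratio.

1.308; consistent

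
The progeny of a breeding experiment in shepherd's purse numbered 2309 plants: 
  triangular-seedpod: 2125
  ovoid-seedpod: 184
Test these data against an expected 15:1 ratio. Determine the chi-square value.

11.642

The 15:1 ratio has 16 parts, so with N = 2309 the expected counts are:
  triangular-seedpod: 2309 × 15/16 = 2164.6875
  ovoid-seedpod: 2309 × 1/16 = 144.3125
χ² = Σ (O − E)² / E
  triangular-seedpod: (2125 − 2164.6875)² / 2164.6875 = 0.7276
  ovoid-seedpod: (184 − 144.3125)² / 144.3125 = 10.9145
χ² = 0.7276 + 10.9145 = 11.6421 ≈ 11.642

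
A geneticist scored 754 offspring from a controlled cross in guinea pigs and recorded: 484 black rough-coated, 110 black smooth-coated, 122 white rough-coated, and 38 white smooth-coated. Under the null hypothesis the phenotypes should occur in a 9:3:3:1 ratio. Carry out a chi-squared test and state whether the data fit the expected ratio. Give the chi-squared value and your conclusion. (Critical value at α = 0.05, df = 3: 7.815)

19.838; not consistent

Total ratio parts = 16. Expected numbers out of 754:
  black rough-coated: 754 × 9/16 = 424.125
  black smooth-coated: 754 × 3/16 = 141.375
  white rough-coated: 754 × 3/16 = 141.375
  white smooth-coated: 754 × 1/16 = 47.125
χ² = Σ (O − E)² / E
  black rough-coated: (484 − 424.125)² / 424.125 = 8.4527
  black smooth-coated: (110 − 141.375)² / 141.375 = 6.9630
  white rough-coated: (122 − 141.375)² / 141.375 = 2.6553
  white smooth-coated: (38 − 47.125)² / 47.125 = 1.7669
χ² = 8.4527 + 6.9630 + 2.6553 + 1.7669 = 19.8379 ≈ 19.838
Degrees of freedom = 4 − 1 = 3; critical value at α = 0.05 is 7.815.
Since 19.838 > 7.815, we reject the null hypothesis — the data do not fit the 9:3:3:1 ratio.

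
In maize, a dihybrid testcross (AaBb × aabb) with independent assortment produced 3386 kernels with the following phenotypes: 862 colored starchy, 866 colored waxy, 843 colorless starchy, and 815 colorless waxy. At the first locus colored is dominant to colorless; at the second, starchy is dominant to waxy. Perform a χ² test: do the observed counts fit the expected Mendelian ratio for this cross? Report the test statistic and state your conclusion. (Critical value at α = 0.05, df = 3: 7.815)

A dihybrid testcross with independent assortment gives a 1:1:1:1 ratio.
Total ratio parts = 4. Expected numbers out of 3386:
  colored starchy: 3386 × 1/4 = 846.5
  colored waxy: 3386 × 1/4 = 846.5
  colorless starchy: 3386 × 1/4 = 846.5
  colorless waxy: 3386 × 1/4 = 846.5
χ² = Σ (O − E)² / E
  colored starchy: (862 − 846.5)² / 846.5 = 0.2838
  colored waxy: (866 − 846.5)² / 846.5 = 0.4492
  colorless starchy: (843 − 846.5)² / 846.5 = 0.0145
  colorless waxy: (815 − 846.5)² / 846.5 = 1.1722
χ² = 0.2838 + 0.4492 + 0.0145 + 1.1722 = 1.9197 ≈ 1.920
Degrees of freedom = 4 − 1 = 3; critical value at α = 0.05 is 7.815.
Since 1.920 < 7.815, we fail to reject the null hypothesis — the data are consistent with the 1:1:1:1 ratio.

1.920; consistent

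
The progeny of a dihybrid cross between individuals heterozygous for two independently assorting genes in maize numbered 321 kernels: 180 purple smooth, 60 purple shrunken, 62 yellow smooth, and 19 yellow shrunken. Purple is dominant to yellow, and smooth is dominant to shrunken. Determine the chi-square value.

A dihybrid F₂ with independent assortment and complete dominance at both loci gives a 9:3:3:1 phenotypic ratio.
Expected counts for N = 321 under a 9:3:3:1 ratio (total parts = 16):
  purple smooth: 321 × 9/16 = 180.5625
  purple shrunken: 321 × 3/16 = 60.1875
  yellow smooth: 321 × 3/16 = 60.1875
  yellow shrunken: 321 × 1/16 = 20.0625
χ² = Σ (O − E)² / E
  purple smooth: (180 − 180.5625)² / 180.5625 = 0.0018
  purple shrunken: (60 − 60.1875)² / 60.1875 = 0.0006
  yellow smooth: (62 − 60.1875)² / 60.1875 = 0.0546
  yellow shrunken: (19 − 20.0625)² / 20.0625 = 0.0563
χ² = 0.0018 + 0.0006 + 0.0546 + 0.0563 = 0.1133 ≈ 0.113

0.113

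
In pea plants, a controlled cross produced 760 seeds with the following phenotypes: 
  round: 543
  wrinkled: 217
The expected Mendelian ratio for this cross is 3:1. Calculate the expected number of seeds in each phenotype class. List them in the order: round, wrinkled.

The 3:1 ratio has 4 parts, so with N = 760 the expected counts are:
  round: 760 × 3/4 = 570
  wrinkled: 760 × 1/4 = 190

570, 190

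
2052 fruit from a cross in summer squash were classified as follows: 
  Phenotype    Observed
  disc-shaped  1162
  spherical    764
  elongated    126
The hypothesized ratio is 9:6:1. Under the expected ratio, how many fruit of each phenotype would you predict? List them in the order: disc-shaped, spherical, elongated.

The 9:6:1 ratio has 16 parts, so with N = 2052 the expected counts are:
  disc-shaped: 2052 × 9/16 = 1154.25
  spherical: 2052 × 6/16 = 769.5
  elongated: 2052 × 1/16 = 128.25

1154.25, 769.5, 128.25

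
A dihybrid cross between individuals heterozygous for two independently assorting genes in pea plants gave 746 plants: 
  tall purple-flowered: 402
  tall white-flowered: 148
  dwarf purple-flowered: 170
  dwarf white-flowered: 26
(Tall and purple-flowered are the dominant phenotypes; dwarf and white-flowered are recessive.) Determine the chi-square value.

16.824

A dihybrid F₂ with independent assortment and complete dominance at both loci gives a 9:3:3:1 phenotypic ratio.
Under the 9:3:3:1 hypothesis (Σ ratio = 16, N = 746):
  tall purple-flowered: 746 × 9/16 = 419.625
  tall white-flowered: 746 × 3/16 = 139.875
  dwarf purple-flowered: 746 × 3/16 = 139.875
  dwarf white-flowered: 746 × 1/16 = 46.625
χ² = Σ (O − E)² / E
  tall purple-flowered: (402 − 419.625)² / 419.625 = 0.7403
  tall white-flowered: (148 − 139.875)² / 139.875 = 0.4720
  dwarf purple-flowered: (170 − 139.875)² / 139.875 = 6.4880
  dwarf white-flowered: (26 − 46.625)² / 46.625 = 9.1237
χ² = 0.7403 + 0.4720 + 6.4880 + 9.1237 = 16.824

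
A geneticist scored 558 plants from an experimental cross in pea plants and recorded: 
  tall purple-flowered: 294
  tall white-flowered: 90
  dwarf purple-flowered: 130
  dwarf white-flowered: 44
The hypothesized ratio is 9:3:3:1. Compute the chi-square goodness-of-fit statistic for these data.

11.845

The 9:3:3:1 ratio has 16 parts, so with N = 558 the expected counts are:
  tall purple-flowered: 558 × 9/16 = 313.875
  tall white-flowered: 558 × 3/16 = 104.625
  dwarf purple-flowered: 558 × 3/16 = 104.625
  dwarf white-flowered: 558 × 1/16 = 34.875
χ² = Σ (O − E)² / E
  tall purple-flowered: (294 − 313.875)² / 313.875 = 1.2585
  tall white-flowered: (90 − 104.625)² / 104.625 = 2.0444
  dwarf purple-flowered: (130 − 104.625)² / 104.625 = 6.1543
  dwarf white-flowered: (44 − 34.875)² / 34.875 = 2.3875
χ² = 1.2585 + 2.0444 + 6.1543 + 2.3875 = 11.8447 ≈ 11.845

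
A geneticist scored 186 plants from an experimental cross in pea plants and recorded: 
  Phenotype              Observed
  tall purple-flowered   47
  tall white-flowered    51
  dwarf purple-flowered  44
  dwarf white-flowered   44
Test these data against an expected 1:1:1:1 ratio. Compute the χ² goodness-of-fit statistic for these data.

Total ratio parts = 4. Expected numbers out of 186:
  tall purple-flowered: 186 × 1/4 = 46.5
  tall white-flowered: 186 × 1/4 = 46.5
  dwarf purple-flowered: 186 × 1/4 = 46.5
  dwarf white-flowered: 186 × 1/4 = 46.5
χ² = Σ (O − E)² / E
  tall purple-flowered: (47 − 46.5)² / 46.5 = 0.0054
  tall white-flowered: (51 − 46.5)² / 46.5 = 0.4355
  dwarf purple-flowered: (44 − 46.5)² / 46.5 = 0.1344
  dwarf white-flowered: (44 − 46.5)² / 46.5 = 0.1344
χ² = 0.0054 + 0.4355 + 0.1344 + 0.1344 = 0.7097 ≈ 0.710

0.710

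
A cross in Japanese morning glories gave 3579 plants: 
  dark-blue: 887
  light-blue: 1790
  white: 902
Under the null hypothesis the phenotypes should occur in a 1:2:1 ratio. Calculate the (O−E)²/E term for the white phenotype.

0.059

The 1:2:1 ratio has 4 parts, so with N = 3579 the expected counts are:
  dark-blue: 3579 × 1/4 = 894.75
  light-blue: 3579 × 2/4 = 1789.5
  white: 3579 × 1/4 = 894.75
Contribution of white: (902 − 894.75)² / 894.75 = 0.0587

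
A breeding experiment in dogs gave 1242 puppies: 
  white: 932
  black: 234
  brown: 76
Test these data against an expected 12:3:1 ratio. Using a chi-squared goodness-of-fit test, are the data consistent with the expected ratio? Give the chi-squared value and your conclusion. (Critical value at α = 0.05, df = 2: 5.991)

0.040; consistent

Under the 12:3:1 hypothesis (Σ ratio = 16, N = 1242):
  white: 1242 × 12/16 = 931.5
  black: 1242 × 3/16 = 232.875
  brown: 1242 × 1/16 = 77.625
χ² = Σ (O − E)² / E
  white: (932 − 931.5)² / 931.5 = 0.0003
  black: (234 − 232.875)² / 232.875 = 0.0054
  brown: (76 − 77.625)² / 77.625 = 0.0340
χ² = 0.0003 + 0.0054 + 0.0340 = 0.0397 ≈ 0.040
Degrees of freedom = 3 − 1 = 2; critical value at α = 0.05 is 5.991.
Since 0.040 < 5.991, we fail to reject the null hypothesis — the data are consistent with the 12:3:1 ratio.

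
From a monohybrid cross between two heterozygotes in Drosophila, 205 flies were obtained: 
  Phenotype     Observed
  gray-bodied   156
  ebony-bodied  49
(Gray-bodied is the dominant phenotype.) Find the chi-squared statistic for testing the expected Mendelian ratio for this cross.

For a monohybrid cross between heterozygotes with complete dominance, the expected phenotypic ratio is 3:1.
Expected counts for N = 205 under a 3:1 ratio (total parts = 4):
  gray-bodied: 205 × 3/4 = 153.75
  ebony-bodied: 205 × 1/4 = 51.25
χ² = Σ (O − E)² / E
  gray-bodied: (156 − 153.75)² / 153.75 = 0.0329
  ebony-bodied: (49 − 51.25)² / 51.25 = 0.0988
χ² = 0.0329 + 0.0988 = 0.1317 ≈ 0.132

0.132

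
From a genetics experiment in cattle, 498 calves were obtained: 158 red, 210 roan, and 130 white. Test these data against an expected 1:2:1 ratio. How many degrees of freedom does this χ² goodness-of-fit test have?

A goodness-of-fit test with 3 phenotype classes has df = 3 − 1 = 2.

2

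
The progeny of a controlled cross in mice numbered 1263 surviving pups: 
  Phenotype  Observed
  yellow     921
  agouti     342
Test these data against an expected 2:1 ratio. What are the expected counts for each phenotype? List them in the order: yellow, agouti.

Expected counts for N = 1263 under a 2:1 ratio (total parts = 3):
  yellow: 1263 × 2/3 = 842
  agouti: 1263 × 1/3 = 421

842, 421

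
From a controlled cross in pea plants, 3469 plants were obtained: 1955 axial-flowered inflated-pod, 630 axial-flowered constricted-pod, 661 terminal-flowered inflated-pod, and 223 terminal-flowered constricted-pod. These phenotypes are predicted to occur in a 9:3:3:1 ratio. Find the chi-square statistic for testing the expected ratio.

0.997

Expected counts for N = 3469 under a 9:3:3:1 ratio (total parts = 16):
  axial-flowered inflated-pod: 3469 × 9/16 = 1951.3125
  axial-flowered constricted-pod: 3469 × 3/16 = 650.4375
  terminal-flowered inflated-pod: 3469 × 3/16 = 650.4375
  terminal-flowered constricted-pod: 3469 × 1/16 = 216.8125
χ² = Σ (O − E)² / E
  axial-flowered inflated-pod: (1955 − 1951.3125)² / 1951.3125 = 0.0070
  axial-flowered constricted-pod: (630 − 650.4375)² / 650.4375 = 0.6422
  terminal-flowered inflated-pod: (661 − 650.4375)² / 650.4375 = 0.1715
  terminal-flowered constricted-pod: (223 − 216.8125)² / 216.8125 = 0.1766
χ² = 0.0070 + 0.6422 + 0.1715 + 0.1766 = 0.9973 ≈ 0.997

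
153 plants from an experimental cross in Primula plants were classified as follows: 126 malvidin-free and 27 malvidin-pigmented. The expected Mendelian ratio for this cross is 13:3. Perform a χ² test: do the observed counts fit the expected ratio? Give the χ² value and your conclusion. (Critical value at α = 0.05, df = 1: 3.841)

0.122; consistent

Total ratio parts = 16. Expected numbers out of 153:
  malvidin-free: 153 × 13/16 = 124.3125
  malvidin-pigmented: 153 × 3/16 = 28.6875
χ² = Σ (O − E)² / E
  malvidin-free: (126 − 124.3125)² / 124.3125 = 0.0229
  malvidin-pigmented: (27 − 28.6875)² / 28.6875 = 0.0993
χ² = 0.0229 + 0.0993 = 0.1222 ≈ 0.122
Degrees of freedom = 2 − 1 = 1; critical value at α = 0.05 is 3.841.
Since 0.122 < 3.841, we fail to reject the null hypothesis — the data are consistent with the 13:3 ratio.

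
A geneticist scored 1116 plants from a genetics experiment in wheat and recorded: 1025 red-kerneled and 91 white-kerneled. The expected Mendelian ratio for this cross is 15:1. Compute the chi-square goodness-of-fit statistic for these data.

6.906

Expected counts for N = 1116 under a 15:1 ratio (total parts = 16):
  red-kerneled: 1116 × 15/16 = 1046.25
  white-kerneled: 1116 × 1/16 = 69.75
χ² = Σ (O − E)² / E
  red-kerneled: (1025 − 1046.25)² / 1046.25 = 0.4316
  white-kerneled: (91 − 69.75)² / 69.75 = 6.4740
χ² = 0.4316 + 6.4740 = 6.9056 ≈ 6.906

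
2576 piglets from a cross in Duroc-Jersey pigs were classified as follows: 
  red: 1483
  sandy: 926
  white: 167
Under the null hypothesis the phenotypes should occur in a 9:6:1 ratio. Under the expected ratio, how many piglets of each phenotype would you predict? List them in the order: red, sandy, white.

Expected counts for N = 2576 under a 9:6:1 ratio (total parts = 16):
  red: 2576 × 9/16 = 1449
  sandy: 2576 × 6/16 = 966
  white: 2576 × 1/16 = 161

1449, 966, 161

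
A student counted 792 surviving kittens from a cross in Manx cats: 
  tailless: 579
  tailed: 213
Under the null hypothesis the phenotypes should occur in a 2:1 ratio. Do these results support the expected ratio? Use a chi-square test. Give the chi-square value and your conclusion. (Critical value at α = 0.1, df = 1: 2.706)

14.778; not consistent

Expected counts for N = 792 under a 2:1 ratio (total parts = 3):
  tailless: 792 × 2/3 = 528
  tailed: 792 × 1/3 = 264
χ² = Σ (O − E)² / E
  tailless: (579 − 528)² / 528 = 4.9261
  tailed: (213 − 264)² / 264 = 9.8523
χ² = 4.9261 + 9.8523 = 14.7784 ≈ 14.778
Degrees of freedom = 2 − 1 = 1; critical value at α = 0.1 is 2.706.
Since 14.778 > 2.706, we reject the null hypothesis — the data do not fit the 2:1 ratio.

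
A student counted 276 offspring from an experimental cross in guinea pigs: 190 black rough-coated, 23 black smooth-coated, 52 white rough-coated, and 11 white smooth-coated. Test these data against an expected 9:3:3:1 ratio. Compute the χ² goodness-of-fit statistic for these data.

26.016

Under the 9:3:3:1 hypothesis (Σ ratio = 16, N = 276):
  black rough-coated: 276 × 9/16 = 155.25
  black smooth-coated: 276 × 3/16 = 51.75
  white rough-coated: 276 × 3/16 = 51.75
  white smooth-coated: 276 × 1/16 = 17.25
χ² = Σ (O − E)² / E
  black rough-coated: (190 − 155.25)² / 155.25 = 7.7782
  black smooth-coated: (23 − 51.75)² / 51.75 = 15.9722
  white rough-coated: (52 − 51.75)² / 51.75 = 0.0012
  white smooth-coated: (11 − 17.25)² / 17.25 = 2.2645
χ² = 7.7782 + 15.9722 + 0.0012 + 2.2645 = 26.0161 ≈ 26.016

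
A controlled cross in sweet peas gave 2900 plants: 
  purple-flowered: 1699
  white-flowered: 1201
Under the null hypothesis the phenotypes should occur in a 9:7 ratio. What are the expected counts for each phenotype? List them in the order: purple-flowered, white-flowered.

1631.25, 1268.75

Expected counts for N = 2900 under a 9:7 ratio (total parts = 16):
  purple-flowered: 2900 × 9/16 = 1631.25
  white-flowered: 2900 × 7/16 = 1268.75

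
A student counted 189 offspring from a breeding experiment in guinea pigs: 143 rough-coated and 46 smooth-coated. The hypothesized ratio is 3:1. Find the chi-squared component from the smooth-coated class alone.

The 3:1 ratio has 4 parts, so with N = 189 the expected counts are:
  rough-coated: 189 × 3/4 = 141.75
  smooth-coated: 189 × 1/4 = 47.25
Contribution of smooth-coated: (46 − 47.25)² / 47.25 = 0.0331

0.033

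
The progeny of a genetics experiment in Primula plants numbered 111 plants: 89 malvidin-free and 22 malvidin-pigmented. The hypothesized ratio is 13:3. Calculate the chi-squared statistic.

Total ratio parts = 16. Expected numbers out of 111:
  malvidin-free: 111 × 13/16 = 90.1875
  malvidin-pigmented: 111 × 3/16 = 20.8125
χ² = Σ (O − E)² / E
  malvidin-free: (89 − 90.1875)² / 90.1875 = 0.0156
  malvidin-pigmented: (22 − 20.8125)² / 20.8125 = 0.0678
χ² = 0.0156 + 0.0678 = 0.0834 ≈ 0.083

0.083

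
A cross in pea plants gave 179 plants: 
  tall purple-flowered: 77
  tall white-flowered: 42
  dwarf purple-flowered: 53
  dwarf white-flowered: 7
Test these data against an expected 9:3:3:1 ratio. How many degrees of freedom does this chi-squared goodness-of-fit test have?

3

A goodness-of-fit test with 4 phenotype classes has df = 4 − 1 = 3.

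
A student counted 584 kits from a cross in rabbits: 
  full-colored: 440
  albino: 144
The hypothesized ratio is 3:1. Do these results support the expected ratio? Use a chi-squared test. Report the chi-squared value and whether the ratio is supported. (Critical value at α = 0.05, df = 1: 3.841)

0.037; consistent

Expected counts for N = 584 under a 3:1 ratio (total parts = 4):
  full-colored: 584 × 3/4 = 438
  albino: 584 × 1/4 = 146
χ² = Σ (O − E)² / E
  full-colored: (440 − 438)² / 438 = 0.0091
  albino: (144 − 146)² / 146 = 0.0274
χ² = 0.0091 + 0.0274 = 0.0365 ≈ 0.037
Degrees of freedom = 2 − 1 = 1; critical value at α = 0.05 is 3.841.
Since 0.037 < 3.841, we fail to reject the null hypothesis — the data are consistent with the 3:1 ratio.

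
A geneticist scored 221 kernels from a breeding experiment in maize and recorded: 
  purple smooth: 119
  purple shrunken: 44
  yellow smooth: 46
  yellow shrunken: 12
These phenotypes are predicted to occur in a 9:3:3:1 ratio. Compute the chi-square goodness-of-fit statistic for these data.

1.126

Expected counts for N = 221 under a 9:3:3:1 ratio (total parts = 16):
  purple smooth: 221 × 9/16 = 124.3125
  purple shrunken: 221 × 3/16 = 41.4375
  yellow smooth: 221 × 3/16 = 41.4375
  yellow shrunken: 221 × 1/16 = 13.8125
χ² = Σ (O − E)² / E
  purple smooth: (119 − 124.3125)² / 124.3125 = 0.2270
  purple shrunken: (44 − 41.4375)² / 41.4375 = 0.1585
  yellow smooth: (46 − 41.4375)² / 41.4375 = 0.5024
  yellow shrunken: (12 − 13.8125)² / 13.8125 = 0.2378
χ² = 0.2270 + 0.1585 + 0.5024 + 0.2378 = 1.1257 ≈ 1.126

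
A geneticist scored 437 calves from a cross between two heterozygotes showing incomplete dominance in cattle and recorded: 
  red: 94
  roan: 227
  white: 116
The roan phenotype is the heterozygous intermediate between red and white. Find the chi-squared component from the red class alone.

With incomplete dominance, a heterozygote × heterozygote cross gives a 1:2:1 phenotypic ratio.
Expected counts for N = 437 under a 1:2:1 ratio (total parts = 4):
  red: 437 × 1/4 = 109.25
  roan: 437 × 2/4 = 218.5
  white: 437 × 1/4 = 109.25
Contribution of red: (94 − 109.25)² / 109.25 = 2.1287

2.129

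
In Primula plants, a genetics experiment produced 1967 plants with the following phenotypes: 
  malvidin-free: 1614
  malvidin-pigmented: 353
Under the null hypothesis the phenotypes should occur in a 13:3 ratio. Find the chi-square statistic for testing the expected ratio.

0.834

Total ratio parts = 16. Expected numbers out of 1967:
  malvidin-free: 1967 × 13/16 = 1598.1875
  malvidin-pigmented: 1967 × 3/16 = 368.8125
χ² = Σ (O − E)² / E
  malvidin-free: (1614 − 1598.1875)² / 1598.1875 = 0.1564
  malvidin-pigmented: (353 − 368.8125)² / 368.8125 = 0.6779
χ² = 0.1564 + 0.6779 = 0.8343 ≈ 0.834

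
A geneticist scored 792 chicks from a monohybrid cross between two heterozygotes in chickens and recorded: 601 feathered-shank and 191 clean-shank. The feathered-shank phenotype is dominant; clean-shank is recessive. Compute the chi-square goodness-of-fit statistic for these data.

For a monohybrid cross between heterozygotes with complete dominance, the expected phenotypic ratio is 3:1.
Total ratio parts = 4. Expected numbers out of 792:
  feathered-shank: 792 × 3/4 = 594
  clean-shank: 792 × 1/4 = 198
χ² = Σ (O − E)² / E
  feathered-shank: (601 − 594)² / 594 = 0.0825
  clean-shank: (191 − 198)² / 198 = 0.2475
χ² = 0.0825 + 0.2475 = 0.330

0.330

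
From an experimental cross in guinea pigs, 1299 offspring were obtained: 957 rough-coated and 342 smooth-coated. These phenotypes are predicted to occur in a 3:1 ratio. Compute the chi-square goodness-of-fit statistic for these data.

1.222

Expected counts for N = 1299 under a 3:1 ratio (total parts = 4):
  rough-coated: 1299 × 3/4 = 974.25
  smooth-coated: 1299 × 1/4 = 324.75
χ² = Σ (O − E)² / E
  rough-coated: (957 − 974.25)² / 974.25 = 0.3054
  smooth-coated: (342 − 324.75)² / 324.75 = 0.9163
χ² = 0.3054 + 0.9163 = 1.2217 ≈ 1.222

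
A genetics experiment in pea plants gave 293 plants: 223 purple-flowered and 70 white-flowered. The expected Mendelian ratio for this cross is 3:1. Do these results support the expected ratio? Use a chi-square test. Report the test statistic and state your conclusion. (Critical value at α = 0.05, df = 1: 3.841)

Expected counts for N = 293 under a 3:1 ratio (total parts = 4):
  purple-flowered: 293 × 3/4 = 219.75
  white-flowered: 293 × 1/4 = 73.25
χ² = Σ (O − E)² / E
  purple-flowered: (223 − 219.75)² / 219.75 = 0.0481
  white-flowered: (70 − 73.25)² / 73.25 = 0.1442
χ² = 0.0481 + 0.1442 = 0.1923 ≈ 0.192
Degrees of freedom = 2 − 1 = 1; critical value at α = 0.05 is 3.841.
Since 0.192 < 3.841, we fail to reject the null hypothesis — the data are consistent with the 3:1 ratio.

0.192; consistent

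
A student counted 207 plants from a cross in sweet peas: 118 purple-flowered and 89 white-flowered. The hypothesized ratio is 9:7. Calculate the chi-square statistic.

0.048

Expected counts for N = 207 under a 9:7 ratio (total parts = 16):
  purple-flowered: 207 × 9/16 = 116.4375
  white-flowered: 207 × 7/16 = 90.5625
χ² = Σ (O − E)² / E
  purple-flowered: (118 − 116.4375)² / 116.4375 = 0.0210
  white-flowered: (89 − 90.5625)² / 90.5625 = 0.0270
χ² = 0.0210 + 0.0270 = 0.048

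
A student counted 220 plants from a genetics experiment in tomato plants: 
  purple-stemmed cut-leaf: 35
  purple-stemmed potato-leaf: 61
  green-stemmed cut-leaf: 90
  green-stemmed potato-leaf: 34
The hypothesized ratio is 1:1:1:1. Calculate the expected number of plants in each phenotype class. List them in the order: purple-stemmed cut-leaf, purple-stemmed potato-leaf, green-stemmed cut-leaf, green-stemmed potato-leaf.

55, 55, 55, 55

Under the 1:1:1:1 hypothesis (Σ ratio = 4, N = 220):
  purple-stemmed cut-leaf: 220 × 1/4 = 55
  purple-stemmed potato-leaf: 220 × 1/4 = 55
  green-stemmed cut-leaf: 220 × 1/4 = 55
  green-stemmed potato-leaf: 220 × 1/4 = 55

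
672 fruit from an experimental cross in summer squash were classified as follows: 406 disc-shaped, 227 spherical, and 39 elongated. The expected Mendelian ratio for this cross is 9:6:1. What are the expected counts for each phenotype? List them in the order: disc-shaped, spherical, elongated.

Under the 9:6:1 hypothesis (Σ ratio = 16, N = 672):
  disc-shaped: 672 × 9/16 = 378
  spherical: 672 × 6/16 = 252
  elongated: 672 × 1/16 = 42

378, 252, 42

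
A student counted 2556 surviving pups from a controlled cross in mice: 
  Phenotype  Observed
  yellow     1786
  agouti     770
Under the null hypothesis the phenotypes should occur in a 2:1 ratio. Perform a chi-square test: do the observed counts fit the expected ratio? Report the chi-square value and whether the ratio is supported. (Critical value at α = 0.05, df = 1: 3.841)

11.838; not consistent

Expected counts for N = 2556 under a 2:1 ratio (total parts = 3):
  yellow: 2556 × 2/3 = 1704
  agouti: 2556 × 1/3 = 852
χ² = Σ (O − E)² / E
  yellow: (1786 − 1704)² / 1704 = 3.9460
  agouti: (770 − 852)² / 852 = 7.8920
χ² = 3.9460 + 7.8920 = 11.838
Degrees of freedom = 2 − 1 = 1; critical value at α = 0.05 is 3.841.
Since 11.838 > 3.841, we reject the null hypothesis — the data do not fit the 2:1 ratio.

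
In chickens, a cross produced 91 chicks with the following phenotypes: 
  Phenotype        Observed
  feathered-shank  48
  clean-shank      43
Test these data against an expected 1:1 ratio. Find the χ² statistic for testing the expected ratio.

The 1:1 ratio has 2 parts, so with N = 91 the expected counts are:
  feathered-shank: 91 × 1/2 = 45.5
  clean-shank: 91 × 1/2 = 45.5
χ² = Σ (O − E)² / E
  feathered-shank: (48 − 45.5)² / 45.5 = 0.1374
  clean-shank: (43 − 45.5)² / 45.5 = 0.1374
χ² = 0.1374 + 0.1374 = 0.2748 ≈ 0.275

0.275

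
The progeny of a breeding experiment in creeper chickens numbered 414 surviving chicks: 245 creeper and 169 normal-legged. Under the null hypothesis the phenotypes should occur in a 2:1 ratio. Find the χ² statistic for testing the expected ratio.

Total ratio parts = 3. Expected numbers out of 414:
  creeper: 414 × 2/3 = 276
  normal-legged: 414 × 1/3 = 138
χ² = Σ (O − E)² / E
  creeper: (245 − 276)² / 276 = 3.4819
  normal-legged: (169 − 138)² / 138 = 6.9638
χ² = 3.4819 + 6.9638 = 10.4457 ≈ 10.446

10.446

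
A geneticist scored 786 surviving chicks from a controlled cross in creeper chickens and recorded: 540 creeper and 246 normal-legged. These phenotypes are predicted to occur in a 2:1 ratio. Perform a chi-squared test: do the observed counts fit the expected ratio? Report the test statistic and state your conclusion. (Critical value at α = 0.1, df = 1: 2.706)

Under the 2:1 hypothesis (Σ ratio = 3, N = 786):
  creeper: 786 × 2/3 = 524
  normal-legged: 786 × 1/3 = 262
χ² = Σ (O − E)² / E
  creeper: (540 − 524)² / 524 = 0.4885
  normal-legged: (246 − 262)² / 262 = 0.9771
χ² = 0.4885 + 0.9771 = 1.4656 ≈ 1.466
Degrees of freedom = 2 − 1 = 1; critical value at α = 0.1 is 2.706.
Since 1.466 < 2.706, we fail to reject the null hypothesis — the data are consistent with the 2:1 ratio.

1.466; consistent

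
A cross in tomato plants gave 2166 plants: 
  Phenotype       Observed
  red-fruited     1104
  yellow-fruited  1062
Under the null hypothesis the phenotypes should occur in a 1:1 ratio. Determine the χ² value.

The 1:1 ratio has 2 parts, so with N = 2166 the expected counts are:
  red-fruited: 2166 × 1/2 = 1083
  yellow-fruited: 2166 × 1/2 = 1083
χ² = Σ (O − E)² / E
  red-fruited: (1104 − 1083)² / 1083 = 0.4072
  yellow-fruited: (1062 − 1083)² / 1083 = 0.4072
χ² = 0.4072 + 0.4072 = 0.8144 ≈ 0.814

0.814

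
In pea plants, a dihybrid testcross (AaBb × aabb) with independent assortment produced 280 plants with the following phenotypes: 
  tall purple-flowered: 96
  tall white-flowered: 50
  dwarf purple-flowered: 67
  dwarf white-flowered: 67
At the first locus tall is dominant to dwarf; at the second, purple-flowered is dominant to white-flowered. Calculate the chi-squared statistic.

A dihybrid testcross with independent assortment gives a 1:1:1:1 ratio.
Under the 1:1:1:1 hypothesis (Σ ratio = 4, N = 280):
  tall purple-flowered: 280 × 1/4 = 70
  tall white-flowered: 280 × 1/4 = 70
  dwarf purple-flowered: 280 × 1/4 = 70
  dwarf white-flowered: 280 × 1/4 = 70
χ² = Σ (O − E)² / E
  tall purple-flowered: (96 − 70)² / 70 = 9.6571
  tall white-flowered: (50 − 70)² / 70 = 5.7143
  dwarf purple-flowered: (67 − 70)² / 70 = 0.1286
  dwarf white-flowered: (67 − 70)² / 70 = 0.1286
χ² = 9.6571 + 5.7143 + 0.1286 + 0.1286 = 15.6286 ≈ 15.629

15.629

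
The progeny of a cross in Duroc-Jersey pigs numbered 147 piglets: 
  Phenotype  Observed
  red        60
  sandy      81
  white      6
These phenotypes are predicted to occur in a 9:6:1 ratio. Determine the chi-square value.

Under the 9:6:1 hypothesis (Σ ratio = 16, N = 147):
  red: 147 × 9/16 = 82.6875
  sandy: 147 × 6/16 = 55.125
  white: 147 × 1/16 = 9.1875
χ² = Σ (O − E)² / E
  red: (60 − 82.6875)² / 82.6875 = 6.2249
  sandy: (81 − 55.125)² / 55.125 = 12.1454
  white: (6 − 9.1875)² / 9.1875 = 1.1059
χ² = 6.2249 + 12.1454 + 1.1059 = 19.4762 ≈ 19.476

19.476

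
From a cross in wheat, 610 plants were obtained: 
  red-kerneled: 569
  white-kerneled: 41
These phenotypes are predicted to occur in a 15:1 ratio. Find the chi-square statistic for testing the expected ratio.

Total ratio parts = 16. Expected numbers out of 610:
  red-kerneled: 610 × 15/16 = 571.875
  white-kerneled: 610 × 1/16 = 38.125
χ² = Σ (O − E)² / E
  red-kerneled: (569 − 571.875)² / 571.875 = 0.0145
  white-kerneled: (41 − 38.125)² / 38.125 = 0.2168
χ² = 0.0145 + 0.2168 = 0.2313 ≈ 0.231

0.231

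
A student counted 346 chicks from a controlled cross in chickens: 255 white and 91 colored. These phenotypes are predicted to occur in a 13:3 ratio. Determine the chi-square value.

Total ratio parts = 16. Expected numbers out of 346:
  white: 346 × 13/16 = 281.125
  colored: 346 × 3/16 = 64.875
χ² = Σ (O − E)² / E
  white: (255 − 281.125)² / 281.125 = 2.4278
  colored: (91 − 64.875)² / 64.875 = 10.5205
χ² = 2.4278 + 10.5205 = 12.9483 ≈ 12.948

12.948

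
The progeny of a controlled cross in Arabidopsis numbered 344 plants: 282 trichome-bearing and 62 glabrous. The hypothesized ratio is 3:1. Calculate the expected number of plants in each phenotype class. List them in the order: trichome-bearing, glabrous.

Under the 3:1 hypothesis (Σ ratio = 4, N = 344):
  trichome-bearing: 344 × 3/4 = 258
  glabrous: 344 × 1/4 = 86

258, 86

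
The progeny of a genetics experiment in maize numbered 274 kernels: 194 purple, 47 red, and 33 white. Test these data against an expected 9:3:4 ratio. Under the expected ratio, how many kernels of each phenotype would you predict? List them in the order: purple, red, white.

154.125, 51.375, 68.5

The 9:3:4 ratio has 16 parts, so with N = 274 the expected counts are:
  purple: 274 × 9/16 = 154.125
  red: 274 × 3/16 = 51.375
  white: 274 × 4/16 = 68.5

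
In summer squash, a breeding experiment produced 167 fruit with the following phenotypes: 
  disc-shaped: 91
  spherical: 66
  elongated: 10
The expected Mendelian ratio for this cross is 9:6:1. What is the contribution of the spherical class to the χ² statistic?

0.182

Total ratio parts = 16. Expected numbers out of 167:
  disc-shaped: 167 × 9/16 = 93.9375
  spherical: 167 × 6/16 = 62.625
  elongated: 167 × 1/16 = 10.4375
Contribution of spherical: (66 − 62.625)² / 62.625 = 0.1819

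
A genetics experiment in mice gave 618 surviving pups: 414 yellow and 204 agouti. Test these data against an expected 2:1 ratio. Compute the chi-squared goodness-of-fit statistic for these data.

Total ratio parts = 3. Expected numbers out of 618:
  yellow: 618 × 2/3 = 412
  agouti: 618 × 1/3 = 206
χ² = Σ (O − E)² / E
  yellow: (414 − 412)² / 412 = 0.0097
  agouti: (204 − 206)² / 206 = 0.0194
χ² = 0.0097 + 0.0194 = 0.0291 ≈ 0.029

0.029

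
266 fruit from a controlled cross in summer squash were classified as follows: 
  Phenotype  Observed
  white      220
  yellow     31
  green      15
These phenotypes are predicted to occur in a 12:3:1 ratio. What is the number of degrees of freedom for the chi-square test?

A goodness-of-fit test with 3 phenotype classes has df = 3 − 1 = 2.

2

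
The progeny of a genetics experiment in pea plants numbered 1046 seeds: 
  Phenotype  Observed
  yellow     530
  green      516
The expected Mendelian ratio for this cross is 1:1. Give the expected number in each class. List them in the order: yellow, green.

Total ratio parts = 2. Expected numbers out of 1046:
  yellow: 1046 × 1/2 = 523
  green: 1046 × 1/2 = 523

523, 523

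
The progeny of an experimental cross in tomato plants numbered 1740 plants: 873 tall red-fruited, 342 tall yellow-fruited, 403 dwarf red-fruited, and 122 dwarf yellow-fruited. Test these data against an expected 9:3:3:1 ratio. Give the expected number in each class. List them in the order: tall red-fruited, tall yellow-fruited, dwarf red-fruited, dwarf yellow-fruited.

978.75, 326.25, 326.25, 108.75

Under the 9:3:3:1 hypothesis (Σ ratio = 16, N = 1740):
  tall red-fruited: 1740 × 9/16 = 978.75
  tall yellow-fruited: 1740 × 3/16 = 326.25
  dwarf red-fruited: 1740 × 3/16 = 326.25
  dwarf yellow-fruited: 1740 × 1/16 = 108.75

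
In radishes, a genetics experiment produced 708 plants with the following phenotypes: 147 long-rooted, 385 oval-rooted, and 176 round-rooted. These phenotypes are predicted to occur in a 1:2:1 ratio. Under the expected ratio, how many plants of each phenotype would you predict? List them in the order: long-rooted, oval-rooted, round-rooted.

177, 354, 177

Under the 1:2:1 hypothesis (Σ ratio = 4, N = 708):
  long-rooted: 708 × 1/4 = 177
  oval-rooted: 708 × 2/4 = 354
  round-rooted: 708 × 1/4 = 177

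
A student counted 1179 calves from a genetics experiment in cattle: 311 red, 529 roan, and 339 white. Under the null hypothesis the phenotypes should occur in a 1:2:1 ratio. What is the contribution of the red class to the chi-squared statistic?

0.896

The 1:2:1 ratio has 4 parts, so with N = 1179 the expected counts are:
  red: 1179 × 1/4 = 294.75
  roan: 1179 × 2/4 = 589.5
  white: 1179 × 1/4 = 294.75
Contribution of red: (311 − 294.75)² / 294.75 = 0.8959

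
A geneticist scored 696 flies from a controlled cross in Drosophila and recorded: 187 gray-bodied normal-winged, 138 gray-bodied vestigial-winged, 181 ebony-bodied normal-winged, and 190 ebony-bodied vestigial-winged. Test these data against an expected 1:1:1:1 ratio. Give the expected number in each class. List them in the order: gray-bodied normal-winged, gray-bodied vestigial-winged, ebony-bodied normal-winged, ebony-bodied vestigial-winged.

The 1:1:1:1 ratio has 4 parts, so with N = 696 the expected counts are:
  gray-bodied normal-winged: 696 × 1/4 = 174
  gray-bodied vestigial-winged: 696 × 1/4 = 174
  ebony-bodied normal-winged: 696 × 1/4 = 174
  ebony-bodied vestigial-winged: 696 × 1/4 = 174

174, 174, 174, 174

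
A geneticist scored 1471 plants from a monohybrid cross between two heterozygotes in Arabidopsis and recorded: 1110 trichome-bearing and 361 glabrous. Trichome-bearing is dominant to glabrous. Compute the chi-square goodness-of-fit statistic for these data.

For a monohybrid cross between heterozygotes with complete dominance, the expected phenotypic ratio is 3:1.
The 3:1 ratio has 4 parts, so with N = 1471 the expected counts are:
  trichome-bearing: 1471 × 3/4 = 1103.25
  glabrous: 1471 × 1/4 = 367.75
χ² = Σ (O − E)² / E
  trichome-bearing: (1110 − 1103.25)² / 1103.25 = 0.0413
  glabrous: (361 − 367.75)² / 367.75 = 0.1239
χ² = 0.0413 + 0.1239 = 0.1652 ≈ 0.165

0.165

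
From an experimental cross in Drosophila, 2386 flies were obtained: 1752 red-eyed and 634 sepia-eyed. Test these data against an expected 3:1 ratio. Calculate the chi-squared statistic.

Under the 3:1 hypothesis (Σ ratio = 4, N = 2386):
  red-eyed: 2386 × 3/4 = 1789.5
  sepia-eyed: 2386 × 1/4 = 596.5
χ² = Σ (O − E)² / E
  red-eyed: (1752 − 1789.5)² / 1789.5 = 0.7858
  sepia-eyed: (634 − 596.5)² / 596.5 = 2.3575
χ² = 0.7858 + 2.3575 = 3.1433 ≈ 3.143

3.143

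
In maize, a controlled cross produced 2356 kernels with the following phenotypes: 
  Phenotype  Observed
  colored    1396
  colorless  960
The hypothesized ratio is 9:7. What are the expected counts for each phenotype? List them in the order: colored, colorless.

Under the 9:7 hypothesis (Σ ratio = 16, N = 2356):
  colored: 2356 × 9/16 = 1325.25
  colorless: 2356 × 7/16 = 1030.75

1325.25, 1030.75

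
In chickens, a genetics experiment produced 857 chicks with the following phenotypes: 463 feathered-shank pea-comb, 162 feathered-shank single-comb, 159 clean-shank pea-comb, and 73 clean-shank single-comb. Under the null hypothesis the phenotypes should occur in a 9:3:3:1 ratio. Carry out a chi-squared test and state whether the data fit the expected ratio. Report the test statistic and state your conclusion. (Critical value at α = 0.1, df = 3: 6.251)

7.836; not consistent

Under the 9:3:3:1 hypothesis (Σ ratio = 16, N = 857):
  feathered-shank pea-comb: 857 × 9/16 = 482.0625
  feathered-shank single-comb: 857 × 3/16 = 160.6875
  clean-shank pea-comb: 857 × 3/16 = 160.6875
  clean-shank single-comb: 857 × 1/16 = 53.5625
χ² = Σ (O − E)² / E
  feathered-shank pea-comb: (463 − 482.0625)² / 482.0625 = 0.7538
  feathered-shank single-comb: (162 − 160.6875)² / 160.6875 = 0.0107
  clean-shank pea-comb: (159 − 160.6875)² / 160.6875 = 0.0177
  clean-shank single-comb: (73 − 53.5625)² / 53.5625 = 7.0537
χ² = 0.7538 + 0.0107 + 0.0177 + 7.0537 = 7.8359 ≈ 7.836
Degrees of freedom = 4 − 1 = 3; critical value at α = 0.1 is 6.251.
Since 7.836 > 6.251, we reject the null hypothesis — the data do not fit the 9:3:3:1 ratio.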